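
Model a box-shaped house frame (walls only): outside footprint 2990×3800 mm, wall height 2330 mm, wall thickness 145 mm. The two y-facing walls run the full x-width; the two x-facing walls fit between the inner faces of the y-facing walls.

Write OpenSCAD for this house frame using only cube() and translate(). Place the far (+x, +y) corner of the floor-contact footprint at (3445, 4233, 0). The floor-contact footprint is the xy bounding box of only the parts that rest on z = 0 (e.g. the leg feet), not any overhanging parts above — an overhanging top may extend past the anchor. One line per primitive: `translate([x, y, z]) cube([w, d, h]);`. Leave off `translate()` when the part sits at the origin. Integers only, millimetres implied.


translate([455, 433, 0]) cube([2990, 145, 2330]);
translate([455, 4088, 0]) cube([2990, 145, 2330]);
translate([455, 578, 0]) cube([145, 3510, 2330]);
translate([3300, 578, 0]) cube([145, 3510, 2330]);


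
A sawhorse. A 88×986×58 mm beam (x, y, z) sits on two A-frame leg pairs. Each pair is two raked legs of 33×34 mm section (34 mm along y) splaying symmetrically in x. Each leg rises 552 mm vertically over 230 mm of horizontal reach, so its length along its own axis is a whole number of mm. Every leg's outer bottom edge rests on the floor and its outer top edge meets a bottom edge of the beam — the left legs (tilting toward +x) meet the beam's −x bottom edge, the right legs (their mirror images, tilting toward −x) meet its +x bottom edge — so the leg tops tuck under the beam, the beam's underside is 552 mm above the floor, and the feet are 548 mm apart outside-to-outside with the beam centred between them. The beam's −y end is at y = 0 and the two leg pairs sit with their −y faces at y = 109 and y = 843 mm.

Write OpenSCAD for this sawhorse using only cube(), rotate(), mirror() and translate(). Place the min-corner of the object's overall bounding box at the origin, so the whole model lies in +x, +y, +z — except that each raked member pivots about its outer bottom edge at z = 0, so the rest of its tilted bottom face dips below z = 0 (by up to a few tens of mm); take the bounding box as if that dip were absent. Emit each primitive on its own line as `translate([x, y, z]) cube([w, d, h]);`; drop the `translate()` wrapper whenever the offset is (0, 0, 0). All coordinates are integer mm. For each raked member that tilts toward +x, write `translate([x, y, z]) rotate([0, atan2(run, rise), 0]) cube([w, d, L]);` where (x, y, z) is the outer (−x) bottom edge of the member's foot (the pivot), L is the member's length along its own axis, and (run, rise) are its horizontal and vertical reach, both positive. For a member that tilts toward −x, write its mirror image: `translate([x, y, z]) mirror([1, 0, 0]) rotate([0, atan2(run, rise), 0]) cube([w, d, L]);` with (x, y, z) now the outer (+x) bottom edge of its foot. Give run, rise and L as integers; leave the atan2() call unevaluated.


// leg length = √(230² + 552²) = 598
// right-leg outer foot x = 2·230 + 88 = 548
// beam min-corner = (230, 0, 552)
translate([230, 0, 552]) cube([88, 986, 58]);
translate([0, 109, 0]) rotate([0, atan2(230, 552), 0]) cube([33, 34, 598]);
translate([548, 109, 0]) mirror([1, 0, 0]) rotate([0, atan2(230, 552), 0]) cube([33, 34, 598]);
translate([0, 843, 0]) rotate([0, atan2(230, 552), 0]) cube([33, 34, 598]);
translate([548, 843, 0]) mirror([1, 0, 0]) rotate([0, atan2(230, 552), 0]) cube([33, 34, 598]);


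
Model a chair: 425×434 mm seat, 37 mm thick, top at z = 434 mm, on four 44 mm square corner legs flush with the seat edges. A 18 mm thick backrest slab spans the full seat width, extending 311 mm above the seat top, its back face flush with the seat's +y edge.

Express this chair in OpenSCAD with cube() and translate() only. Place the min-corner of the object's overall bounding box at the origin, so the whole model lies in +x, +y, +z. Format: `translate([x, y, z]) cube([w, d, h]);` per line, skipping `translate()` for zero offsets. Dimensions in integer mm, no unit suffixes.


translate([0, 0, 397]) cube([425, 434, 37]);
cube([44, 44, 397]);
translate([381, 0, 0]) cube([44, 44, 397]);
translate([0, 390, 0]) cube([44, 44, 397]);
translate([381, 390, 0]) cube([44, 44, 397]);
translate([0, 416, 434]) cube([425, 18, 311]);


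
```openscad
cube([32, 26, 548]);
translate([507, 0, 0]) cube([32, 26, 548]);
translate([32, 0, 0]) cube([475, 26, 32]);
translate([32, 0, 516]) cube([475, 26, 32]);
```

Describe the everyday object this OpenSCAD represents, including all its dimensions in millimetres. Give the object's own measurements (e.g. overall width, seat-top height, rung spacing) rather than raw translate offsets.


A rectangular picture frame lying in the x–z plane (depth along y). The opening is 475 mm wide (x) by 484 mm tall (z), surrounded by a border 32 mm wide on all four sides. The frame is 26 mm deep and is made of two full-height vertical stiles with two horizontal rails fitted between them.


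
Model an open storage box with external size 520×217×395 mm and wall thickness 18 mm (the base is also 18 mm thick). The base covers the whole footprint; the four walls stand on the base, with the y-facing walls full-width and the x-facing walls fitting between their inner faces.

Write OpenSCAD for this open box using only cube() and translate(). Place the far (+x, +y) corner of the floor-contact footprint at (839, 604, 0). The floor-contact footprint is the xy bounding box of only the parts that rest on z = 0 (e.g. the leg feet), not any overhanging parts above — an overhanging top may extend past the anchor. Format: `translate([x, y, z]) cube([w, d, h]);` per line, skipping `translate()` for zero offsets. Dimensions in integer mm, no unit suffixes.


translate([319, 387, 0]) cube([520, 217, 18]);
translate([319, 387, 18]) cube([520, 18, 377]);
translate([319, 586, 18]) cube([520, 18, 377]);
translate([319, 405, 18]) cube([18, 181, 377]);
translate([821, 405, 18]) cube([18, 181, 377]);


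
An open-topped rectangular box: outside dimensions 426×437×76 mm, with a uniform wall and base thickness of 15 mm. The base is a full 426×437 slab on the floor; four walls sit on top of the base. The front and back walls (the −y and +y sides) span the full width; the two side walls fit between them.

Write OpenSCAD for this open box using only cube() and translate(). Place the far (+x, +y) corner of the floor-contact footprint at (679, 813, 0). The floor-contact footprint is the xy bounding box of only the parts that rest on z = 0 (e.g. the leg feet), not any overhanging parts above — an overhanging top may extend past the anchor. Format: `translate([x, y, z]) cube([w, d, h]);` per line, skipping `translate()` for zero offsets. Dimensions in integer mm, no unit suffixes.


translate([253, 376, 0]) cube([426, 437, 15]);
translate([253, 376, 15]) cube([426, 15, 61]);
translate([253, 798, 15]) cube([426, 15, 61]);
translate([253, 391, 15]) cube([15, 407, 61]);
translate([664, 391, 15]) cube([15, 407, 61]);


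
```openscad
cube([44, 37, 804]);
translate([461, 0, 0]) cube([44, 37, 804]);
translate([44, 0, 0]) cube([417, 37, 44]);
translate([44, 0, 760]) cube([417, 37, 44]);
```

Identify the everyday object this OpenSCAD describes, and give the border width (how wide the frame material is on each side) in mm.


A picture frame. The border width is 44 mm.

Four thin pieces enclosing a rectangular opening — a picture frame. The two full-height stiles are 804 mm tall; the top rail sits at z = 760 and is 44 mm tall, so the border above the opening is 804 − 760 = 44 mm, matching the stile x-width.


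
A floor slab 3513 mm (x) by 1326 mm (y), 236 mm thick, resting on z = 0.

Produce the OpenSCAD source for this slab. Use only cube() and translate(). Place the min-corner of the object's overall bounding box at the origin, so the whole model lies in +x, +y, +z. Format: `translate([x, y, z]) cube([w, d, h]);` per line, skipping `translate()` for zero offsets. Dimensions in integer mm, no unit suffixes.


cube([3513, 1326, 236]);


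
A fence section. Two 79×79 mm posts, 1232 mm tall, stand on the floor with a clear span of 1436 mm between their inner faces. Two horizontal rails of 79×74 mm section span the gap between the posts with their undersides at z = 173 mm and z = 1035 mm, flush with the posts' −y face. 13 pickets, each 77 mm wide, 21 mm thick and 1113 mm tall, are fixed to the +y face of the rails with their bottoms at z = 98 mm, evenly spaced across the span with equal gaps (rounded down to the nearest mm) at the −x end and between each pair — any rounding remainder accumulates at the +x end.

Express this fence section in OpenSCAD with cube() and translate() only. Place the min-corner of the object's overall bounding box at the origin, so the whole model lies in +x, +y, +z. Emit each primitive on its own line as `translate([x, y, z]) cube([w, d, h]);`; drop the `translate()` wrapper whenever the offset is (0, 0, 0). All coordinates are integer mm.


cube([79, 79, 1232]);
translate([1515, 0, 0]) cube([79, 79, 1232]);
translate([79, 0, 173]) cube([1436, 79, 74]);
translate([79, 0, 1035]) cube([1436, 79, 74]);
translate([110, 79, 98]) cube([77, 21, 1113]);
translate([218, 79, 98]) cube([77, 21, 1113]);
translate([326, 79, 98]) cube([77, 21, 1113]);
translate([434, 79, 98]) cube([77, 21, 1113]);
translate([542, 79, 98]) cube([77, 21, 1113]);
translate([650, 79, 98]) cube([77, 21, 1113]);
translate([758, 79, 98]) cube([77, 21, 1113]);
translate([866, 79, 98]) cube([77, 21, 1113]);
translate([974, 79, 98]) cube([77, 21, 1113]);
translate([1082, 79, 98]) cube([77, 21, 1113]);
translate([1190, 79, 98]) cube([77, 21, 1113]);
translate([1298, 79, 98]) cube([77, 21, 1113]);
translate([1406, 79, 98]) cube([77, 21, 1113]);


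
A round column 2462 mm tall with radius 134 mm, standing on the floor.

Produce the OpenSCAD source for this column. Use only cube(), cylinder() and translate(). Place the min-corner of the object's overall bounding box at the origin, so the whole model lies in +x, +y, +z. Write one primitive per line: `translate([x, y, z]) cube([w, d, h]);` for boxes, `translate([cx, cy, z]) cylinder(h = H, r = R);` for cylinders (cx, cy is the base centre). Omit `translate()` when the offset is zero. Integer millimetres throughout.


translate([134, 134, 0]) cylinder(h = 2462, r = 134);


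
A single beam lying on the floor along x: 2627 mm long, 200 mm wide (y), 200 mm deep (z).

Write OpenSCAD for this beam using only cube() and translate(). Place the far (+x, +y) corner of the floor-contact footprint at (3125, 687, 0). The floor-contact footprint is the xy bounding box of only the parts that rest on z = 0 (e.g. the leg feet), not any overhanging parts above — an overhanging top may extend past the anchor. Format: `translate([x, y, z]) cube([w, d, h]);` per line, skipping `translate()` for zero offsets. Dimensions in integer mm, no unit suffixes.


translate([498, 487, 0]) cube([2627, 200, 200]);


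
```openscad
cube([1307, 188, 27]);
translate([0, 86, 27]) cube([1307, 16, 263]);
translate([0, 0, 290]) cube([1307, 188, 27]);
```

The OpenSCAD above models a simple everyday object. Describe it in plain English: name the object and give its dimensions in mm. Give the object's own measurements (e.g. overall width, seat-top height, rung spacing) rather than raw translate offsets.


An I-beam lying along x, 1307 mm long. Overall section height 317 mm. Two flanges 188 mm wide (y) and 27 mm thick, one on the floor and one at the top; a web 16 mm thick runs between them, centred on the flange width.


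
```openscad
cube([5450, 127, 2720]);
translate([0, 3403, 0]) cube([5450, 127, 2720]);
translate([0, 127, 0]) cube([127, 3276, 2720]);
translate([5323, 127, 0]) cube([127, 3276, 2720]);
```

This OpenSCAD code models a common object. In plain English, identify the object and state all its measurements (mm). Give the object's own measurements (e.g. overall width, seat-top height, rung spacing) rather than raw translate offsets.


The wall frame of a small rectangular building: four walls, each 2720 mm tall and 127 mm thick, enclosing a footprint 5450 mm (x) by 3530 mm (y) outside-to-outside, with no floor or roof. The front and back walls (the −y and +y sides) span the full width; the two side walls fit between them.


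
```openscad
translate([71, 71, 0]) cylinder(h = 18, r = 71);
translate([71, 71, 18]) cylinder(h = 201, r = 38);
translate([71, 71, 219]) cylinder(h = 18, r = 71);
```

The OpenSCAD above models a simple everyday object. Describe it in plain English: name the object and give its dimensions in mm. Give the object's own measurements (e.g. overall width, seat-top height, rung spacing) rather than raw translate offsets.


A spool: two coaxial disc flanges of radius 71 mm and thickness 18 mm, joined by a core cylinder of radius 38 mm and height 201 mm. The lower flange rests on z = 0 and the three cylinders share a vertical axis.


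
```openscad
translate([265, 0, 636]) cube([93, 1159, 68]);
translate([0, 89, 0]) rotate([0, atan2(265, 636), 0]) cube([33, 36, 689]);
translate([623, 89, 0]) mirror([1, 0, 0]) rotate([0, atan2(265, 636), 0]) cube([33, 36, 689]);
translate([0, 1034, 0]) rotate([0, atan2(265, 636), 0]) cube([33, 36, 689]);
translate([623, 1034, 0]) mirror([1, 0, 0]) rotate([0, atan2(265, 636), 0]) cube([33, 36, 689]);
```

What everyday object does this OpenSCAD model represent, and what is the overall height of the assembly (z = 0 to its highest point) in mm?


A sawhorse. The overall height is 704 mm.

A beam across two mirrored pairs of raked legs — a sawhorse. The beam's underside is at z = 636 (matching the legs' vertical rise in atan2(265, 636)) and the beam is 68 mm tall, so its top is at 636 + 68 = 704 mm. The raked legs top out at the beam's underside, so that is the highest point.


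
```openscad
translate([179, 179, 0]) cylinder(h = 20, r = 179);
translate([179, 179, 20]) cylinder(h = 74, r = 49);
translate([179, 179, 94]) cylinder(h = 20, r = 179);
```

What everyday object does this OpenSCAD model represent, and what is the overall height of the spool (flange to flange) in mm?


A spool. The overall height is 114 mm.

Three coaxial cylinders, large–small–large — a spool. Two 20 mm flanges and a 74 mm core give 20 + 74 + 20 = 114 mm.


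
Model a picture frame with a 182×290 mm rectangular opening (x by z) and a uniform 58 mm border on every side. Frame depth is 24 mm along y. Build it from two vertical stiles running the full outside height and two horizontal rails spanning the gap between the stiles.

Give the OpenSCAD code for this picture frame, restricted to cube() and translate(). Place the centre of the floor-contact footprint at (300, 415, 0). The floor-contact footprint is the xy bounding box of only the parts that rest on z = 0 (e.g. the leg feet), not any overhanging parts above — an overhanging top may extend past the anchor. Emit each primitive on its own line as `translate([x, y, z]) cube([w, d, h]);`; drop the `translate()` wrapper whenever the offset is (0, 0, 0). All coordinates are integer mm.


translate([151, 403, 0]) cube([58, 24, 406]);
translate([391, 403, 0]) cube([58, 24, 406]);
translate([209, 403, 0]) cube([182, 24, 58]);
translate([209, 403, 348]) cube([182, 24, 58]);


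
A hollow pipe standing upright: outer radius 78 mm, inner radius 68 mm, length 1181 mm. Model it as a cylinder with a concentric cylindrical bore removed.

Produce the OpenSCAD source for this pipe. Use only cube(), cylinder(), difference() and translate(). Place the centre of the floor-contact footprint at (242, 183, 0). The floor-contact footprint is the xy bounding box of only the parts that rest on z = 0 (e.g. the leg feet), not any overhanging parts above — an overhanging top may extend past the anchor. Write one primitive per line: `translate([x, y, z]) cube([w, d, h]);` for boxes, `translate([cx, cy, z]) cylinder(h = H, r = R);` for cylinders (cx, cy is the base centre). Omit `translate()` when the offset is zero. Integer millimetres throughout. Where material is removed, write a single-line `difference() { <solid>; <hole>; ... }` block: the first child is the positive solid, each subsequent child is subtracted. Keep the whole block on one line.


difference() { translate([242, 183, 0]) cylinder(h = 1181, r = 78); translate([242, 183, 0]) cylinder(h = 1181, r = 68); }


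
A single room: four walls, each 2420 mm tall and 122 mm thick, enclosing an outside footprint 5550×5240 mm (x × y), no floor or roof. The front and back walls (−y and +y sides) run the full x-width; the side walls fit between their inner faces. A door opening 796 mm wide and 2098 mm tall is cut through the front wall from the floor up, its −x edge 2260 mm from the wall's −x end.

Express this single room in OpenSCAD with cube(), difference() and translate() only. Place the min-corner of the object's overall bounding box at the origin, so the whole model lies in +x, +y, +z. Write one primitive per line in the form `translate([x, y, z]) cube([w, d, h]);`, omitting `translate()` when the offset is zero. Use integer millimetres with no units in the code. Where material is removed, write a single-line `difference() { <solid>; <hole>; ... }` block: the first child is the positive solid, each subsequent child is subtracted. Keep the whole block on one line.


difference() { cube([5550, 122, 2420]); translate([2260, 0, 0]) cube([796, 122, 2098]); }
translate([0, 5118, 0]) cube([5550, 122, 2420]);
translate([0, 122, 0]) cube([122, 4996, 2420]);
translate([5428, 122, 0]) cube([122, 4996, 2420]);


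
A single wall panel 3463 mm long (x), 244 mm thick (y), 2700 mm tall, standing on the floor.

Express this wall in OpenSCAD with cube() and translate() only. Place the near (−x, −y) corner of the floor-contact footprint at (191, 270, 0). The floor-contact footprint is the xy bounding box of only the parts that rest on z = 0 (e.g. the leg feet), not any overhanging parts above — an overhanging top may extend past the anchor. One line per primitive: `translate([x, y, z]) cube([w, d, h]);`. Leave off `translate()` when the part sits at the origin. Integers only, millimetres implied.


translate([191, 270, 0]) cube([3463, 244, 2700]);


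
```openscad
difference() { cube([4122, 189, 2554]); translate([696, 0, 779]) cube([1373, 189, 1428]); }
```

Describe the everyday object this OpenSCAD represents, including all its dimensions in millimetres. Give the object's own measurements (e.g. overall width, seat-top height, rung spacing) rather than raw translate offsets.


A wall 4122 mm long (x), 189 mm thick (y), 2554 mm tall, with a rectangular window opening cut through it. The opening is 1373 mm wide and 1428 mm tall; its sill is at z = 779 mm and its near (−x) edge is 696 mm from the wall's −x end. The opening passes through the full wall thickness.


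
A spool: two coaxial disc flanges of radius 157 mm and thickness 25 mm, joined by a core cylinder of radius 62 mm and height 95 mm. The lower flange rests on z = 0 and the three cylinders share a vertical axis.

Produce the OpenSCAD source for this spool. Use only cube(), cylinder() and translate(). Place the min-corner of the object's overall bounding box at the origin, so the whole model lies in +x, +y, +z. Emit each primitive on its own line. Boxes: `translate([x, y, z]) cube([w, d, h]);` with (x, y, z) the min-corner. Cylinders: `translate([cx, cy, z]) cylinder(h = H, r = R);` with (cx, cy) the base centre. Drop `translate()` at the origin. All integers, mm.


translate([157, 157, 0]) cylinder(h = 25, r = 157);
translate([157, 157, 25]) cylinder(h = 95, r = 62);
translate([157, 157, 120]) cylinder(h = 25, r = 157);


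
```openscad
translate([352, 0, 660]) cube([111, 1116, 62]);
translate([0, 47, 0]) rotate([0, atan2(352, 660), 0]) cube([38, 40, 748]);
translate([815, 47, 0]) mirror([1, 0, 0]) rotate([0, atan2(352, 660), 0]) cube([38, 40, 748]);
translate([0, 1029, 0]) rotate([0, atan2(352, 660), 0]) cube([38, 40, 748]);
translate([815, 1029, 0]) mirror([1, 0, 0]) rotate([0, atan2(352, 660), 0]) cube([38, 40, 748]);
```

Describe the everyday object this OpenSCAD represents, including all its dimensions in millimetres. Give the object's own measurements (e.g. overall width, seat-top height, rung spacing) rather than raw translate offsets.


A sawhorse. A 111×1116×62 mm beam (x, y, z) sits on two A-frame leg pairs. Each pair is two raked legs of 38×40 mm section (40 mm along y) splaying symmetrically in x. Each leg rises 660 mm vertically over 352 mm of horizontal reach and is 748 mm long along its own axis. Every leg's outer bottom edge rests on the floor and its outer top edge meets a bottom edge of the beam — the left legs (tilting toward +x) meet the beam's −x bottom edge, the right legs (their mirror images, tilting toward −x) meet its +x bottom edge — so the leg tops tuck under the beam, the beam's underside is 660 mm above the floor, and the feet are 815 mm apart outside-to-outside with the beam centred between them. The two leg pairs are set in 47 mm from either end of the beam.


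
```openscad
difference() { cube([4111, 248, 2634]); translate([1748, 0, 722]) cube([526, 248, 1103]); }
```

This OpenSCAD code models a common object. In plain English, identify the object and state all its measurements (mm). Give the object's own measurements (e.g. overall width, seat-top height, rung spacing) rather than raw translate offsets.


A wall 4111 mm long (x), 248 mm thick (y), 2634 mm tall, with a rectangular window opening cut through it. The opening is 526 mm wide and 1103 mm tall; its sill is at z = 722 mm and its near (−x) edge is 1748 mm from the wall's −x end. The opening passes through the full wall thickness.


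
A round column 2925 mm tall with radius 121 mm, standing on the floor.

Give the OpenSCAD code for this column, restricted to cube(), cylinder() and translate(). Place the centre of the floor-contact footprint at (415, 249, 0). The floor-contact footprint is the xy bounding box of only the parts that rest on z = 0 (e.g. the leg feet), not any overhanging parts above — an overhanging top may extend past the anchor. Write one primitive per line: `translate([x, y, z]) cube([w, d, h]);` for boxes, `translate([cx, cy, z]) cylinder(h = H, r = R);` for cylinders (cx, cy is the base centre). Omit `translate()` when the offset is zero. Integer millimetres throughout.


translate([415, 249, 0]) cylinder(h = 2925, r = 121);


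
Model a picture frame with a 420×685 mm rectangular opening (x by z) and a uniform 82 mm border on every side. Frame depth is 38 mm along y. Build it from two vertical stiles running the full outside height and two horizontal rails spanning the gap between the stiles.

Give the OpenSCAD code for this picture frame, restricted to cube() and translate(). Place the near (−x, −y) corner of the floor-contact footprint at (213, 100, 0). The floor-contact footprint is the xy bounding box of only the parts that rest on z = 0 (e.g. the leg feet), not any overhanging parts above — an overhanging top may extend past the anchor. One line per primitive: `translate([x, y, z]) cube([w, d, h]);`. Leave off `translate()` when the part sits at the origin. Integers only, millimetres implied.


translate([213, 100, 0]) cube([82, 38, 849]);
translate([715, 100, 0]) cube([82, 38, 849]);
translate([295, 100, 0]) cube([420, 38, 82]);
translate([295, 100, 767]) cube([420, 38, 82]);


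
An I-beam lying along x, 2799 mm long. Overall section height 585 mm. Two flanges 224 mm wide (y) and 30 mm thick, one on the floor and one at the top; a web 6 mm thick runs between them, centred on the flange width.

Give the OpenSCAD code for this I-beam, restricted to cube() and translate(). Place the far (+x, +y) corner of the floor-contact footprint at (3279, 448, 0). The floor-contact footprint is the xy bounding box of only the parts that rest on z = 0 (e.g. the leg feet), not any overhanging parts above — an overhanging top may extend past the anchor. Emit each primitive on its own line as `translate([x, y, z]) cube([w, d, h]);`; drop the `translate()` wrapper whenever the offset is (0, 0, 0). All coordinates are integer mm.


translate([480, 224, 0]) cube([2799, 224, 30]);
translate([480, 333, 30]) cube([2799, 6, 525]);
translate([480, 224, 555]) cube([2799, 224, 30]);


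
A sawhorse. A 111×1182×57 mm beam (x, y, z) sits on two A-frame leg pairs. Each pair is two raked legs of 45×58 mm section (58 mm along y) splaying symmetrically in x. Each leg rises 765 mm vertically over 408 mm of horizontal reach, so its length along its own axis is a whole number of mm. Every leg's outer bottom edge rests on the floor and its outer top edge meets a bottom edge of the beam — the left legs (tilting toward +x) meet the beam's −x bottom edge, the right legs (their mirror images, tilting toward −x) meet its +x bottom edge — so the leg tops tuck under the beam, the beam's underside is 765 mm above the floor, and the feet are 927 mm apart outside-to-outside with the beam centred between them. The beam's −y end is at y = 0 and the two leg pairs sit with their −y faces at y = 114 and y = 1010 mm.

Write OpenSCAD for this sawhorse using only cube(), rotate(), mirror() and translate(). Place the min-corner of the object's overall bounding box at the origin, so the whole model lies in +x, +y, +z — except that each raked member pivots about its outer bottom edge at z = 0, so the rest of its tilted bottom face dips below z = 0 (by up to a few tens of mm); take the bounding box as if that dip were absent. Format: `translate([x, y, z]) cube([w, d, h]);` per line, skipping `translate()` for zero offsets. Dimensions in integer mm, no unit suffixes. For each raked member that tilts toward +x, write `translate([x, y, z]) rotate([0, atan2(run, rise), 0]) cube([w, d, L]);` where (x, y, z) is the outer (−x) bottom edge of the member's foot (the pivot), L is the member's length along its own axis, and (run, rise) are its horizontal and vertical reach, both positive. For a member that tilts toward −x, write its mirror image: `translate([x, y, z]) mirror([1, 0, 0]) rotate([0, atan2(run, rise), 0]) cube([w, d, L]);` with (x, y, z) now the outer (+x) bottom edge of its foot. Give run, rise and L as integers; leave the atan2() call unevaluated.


// leg length = √(408² + 765²) = 867
// right-leg outer foot x = 2·408 + 111 = 927
// beam min-corner = (408, 0, 765)
translate([408, 0, 765]) cube([111, 1182, 57]);
translate([0, 114, 0]) rotate([0, atan2(408, 765), 0]) cube([45, 58, 867]);
translate([927, 114, 0]) mirror([1, 0, 0]) rotate([0, atan2(408, 765), 0]) cube([45, 58, 867]);
translate([0, 1010, 0]) rotate([0, atan2(408, 765), 0]) cube([45, 58, 867]);
translate([927, 1010, 0]) mirror([1, 0, 0]) rotate([0, atan2(408, 765), 0]) cube([45, 58, 867]);


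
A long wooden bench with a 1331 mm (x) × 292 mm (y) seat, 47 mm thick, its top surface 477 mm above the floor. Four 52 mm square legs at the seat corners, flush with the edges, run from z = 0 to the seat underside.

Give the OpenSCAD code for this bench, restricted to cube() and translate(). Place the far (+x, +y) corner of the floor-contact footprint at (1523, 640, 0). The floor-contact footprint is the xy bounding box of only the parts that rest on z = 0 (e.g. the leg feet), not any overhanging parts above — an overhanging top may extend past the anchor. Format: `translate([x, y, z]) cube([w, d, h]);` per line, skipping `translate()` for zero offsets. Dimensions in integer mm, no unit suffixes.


translate([192, 348, 430]) cube([1331, 292, 47]);
translate([192, 348, 0]) cube([52, 52, 430]);
translate([192, 588, 0]) cube([52, 52, 430]);
translate([1471, 348, 0]) cube([52, 52, 430]);
translate([1471, 588, 0]) cube([52, 52, 430]);


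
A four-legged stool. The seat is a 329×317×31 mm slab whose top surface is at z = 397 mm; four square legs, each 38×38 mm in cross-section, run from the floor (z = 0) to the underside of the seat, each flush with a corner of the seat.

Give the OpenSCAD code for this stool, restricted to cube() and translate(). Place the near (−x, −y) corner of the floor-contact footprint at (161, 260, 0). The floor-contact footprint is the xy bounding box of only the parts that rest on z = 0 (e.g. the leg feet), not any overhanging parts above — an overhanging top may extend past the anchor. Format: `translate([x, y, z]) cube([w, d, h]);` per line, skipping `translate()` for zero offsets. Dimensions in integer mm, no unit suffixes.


// leg_h = 397 - 31 = 366
translate([161, 260, 366]) cube([329, 317, 31]);
translate([161, 260, 0]) cube([38, 38, 366]);
translate([452, 260, 0]) cube([38, 38, 366]);
translate([161, 539, 0]) cube([38, 38, 366]);
translate([452, 539, 0]) cube([38, 38, 366]);


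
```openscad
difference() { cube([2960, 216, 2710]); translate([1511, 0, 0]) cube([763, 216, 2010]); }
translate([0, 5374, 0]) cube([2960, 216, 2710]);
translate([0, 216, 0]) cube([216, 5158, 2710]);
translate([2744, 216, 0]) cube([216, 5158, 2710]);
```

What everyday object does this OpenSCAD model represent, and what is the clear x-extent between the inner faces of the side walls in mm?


A single room. The interior width is 2528 mm.

Four walls enclosing a rectangle with a door in the front wall — a room. Outside width 2960 minus two 216 mm walls gives 2528 mm.


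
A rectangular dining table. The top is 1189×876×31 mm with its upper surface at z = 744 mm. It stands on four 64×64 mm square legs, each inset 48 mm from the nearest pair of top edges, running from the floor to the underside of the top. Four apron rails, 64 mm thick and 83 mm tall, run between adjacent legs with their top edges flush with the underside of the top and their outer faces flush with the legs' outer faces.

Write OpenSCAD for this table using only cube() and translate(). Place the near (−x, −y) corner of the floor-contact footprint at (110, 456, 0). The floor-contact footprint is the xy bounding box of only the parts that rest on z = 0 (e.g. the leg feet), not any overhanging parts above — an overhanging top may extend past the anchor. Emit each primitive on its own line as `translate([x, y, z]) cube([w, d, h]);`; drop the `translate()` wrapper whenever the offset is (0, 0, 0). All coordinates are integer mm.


translate([62, 408, 713]) cube([1189, 876, 31]);
translate([110, 456, 0]) cube([64, 64, 713]);
translate([1139, 456, 0]) cube([64, 64, 713]);
translate([110, 1172, 0]) cube([64, 64, 713]);
translate([1139, 1172, 0]) cube([64, 64, 713]);
translate([174, 456, 630]) cube([965, 64, 83]);
translate([174, 1172, 630]) cube([965, 64, 83]);
translate([110, 520, 630]) cube([64, 652, 83]);
translate([1139, 520, 630]) cube([64, 652, 83]);


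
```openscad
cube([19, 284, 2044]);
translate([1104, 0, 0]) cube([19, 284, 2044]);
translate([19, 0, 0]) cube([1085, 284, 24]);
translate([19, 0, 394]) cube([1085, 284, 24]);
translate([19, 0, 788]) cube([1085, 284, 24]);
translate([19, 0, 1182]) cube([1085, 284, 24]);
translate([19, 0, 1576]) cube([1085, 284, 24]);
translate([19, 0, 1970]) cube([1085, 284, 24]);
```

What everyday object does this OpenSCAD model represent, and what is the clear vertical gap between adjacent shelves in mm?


A bookshelf. The clear shelf gap is 370 mm.

Two tall side panels with 6 horizontal boards between them — a bookshelf. The first two shelf undersides are at z = 0 and z = 394; with shelf thickness 24, the clear gap is 394 − 0 − 24 = 370 mm.


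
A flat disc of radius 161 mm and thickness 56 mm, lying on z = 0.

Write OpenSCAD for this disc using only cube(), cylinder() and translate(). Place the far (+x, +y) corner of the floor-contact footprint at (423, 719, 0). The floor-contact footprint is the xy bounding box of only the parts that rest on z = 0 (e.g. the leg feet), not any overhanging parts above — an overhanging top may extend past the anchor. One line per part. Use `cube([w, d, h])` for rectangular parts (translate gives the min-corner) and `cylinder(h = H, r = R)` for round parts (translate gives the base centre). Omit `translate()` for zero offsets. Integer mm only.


translate([262, 558, 0]) cylinder(h = 56, r = 161);


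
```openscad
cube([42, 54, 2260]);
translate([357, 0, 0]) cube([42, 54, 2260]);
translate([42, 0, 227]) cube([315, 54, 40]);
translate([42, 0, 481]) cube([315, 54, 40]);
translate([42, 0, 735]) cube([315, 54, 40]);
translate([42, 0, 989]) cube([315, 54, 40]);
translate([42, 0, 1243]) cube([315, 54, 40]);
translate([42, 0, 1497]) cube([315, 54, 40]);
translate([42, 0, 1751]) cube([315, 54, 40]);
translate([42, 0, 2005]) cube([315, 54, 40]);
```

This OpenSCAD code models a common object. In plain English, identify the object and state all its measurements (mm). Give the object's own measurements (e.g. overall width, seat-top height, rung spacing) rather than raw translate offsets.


A straight ladder. Two 42×54 mm vertical rails, 2260 mm tall, stand 399 mm apart (outside-to-outside) with their front faces coplanar on the −y side. 8 rungs, each 54 mm deep and 40 mm tall, span between the inner faces of the rails, front faces flush with the rails. The lowest rung's underside is at z = 227 mm and rungs are spaced 254 mm apart (underside to underside).


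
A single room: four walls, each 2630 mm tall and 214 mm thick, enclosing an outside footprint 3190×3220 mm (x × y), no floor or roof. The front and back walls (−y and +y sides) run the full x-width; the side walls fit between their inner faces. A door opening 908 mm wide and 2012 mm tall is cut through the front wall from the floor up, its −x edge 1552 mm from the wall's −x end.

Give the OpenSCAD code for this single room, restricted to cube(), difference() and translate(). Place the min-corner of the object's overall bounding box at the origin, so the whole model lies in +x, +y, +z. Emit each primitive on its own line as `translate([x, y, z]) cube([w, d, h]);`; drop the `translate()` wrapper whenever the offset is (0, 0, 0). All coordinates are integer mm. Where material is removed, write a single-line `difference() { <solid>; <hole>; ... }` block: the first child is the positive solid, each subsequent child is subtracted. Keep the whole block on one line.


difference() { cube([3190, 214, 2630]); translate([1552, 0, 0]) cube([908, 214, 2012]); }
translate([0, 3006, 0]) cube([3190, 214, 2630]);
translate([0, 214, 0]) cube([214, 2792, 2630]);
translate([2976, 214, 0]) cube([214, 2792, 2630]);


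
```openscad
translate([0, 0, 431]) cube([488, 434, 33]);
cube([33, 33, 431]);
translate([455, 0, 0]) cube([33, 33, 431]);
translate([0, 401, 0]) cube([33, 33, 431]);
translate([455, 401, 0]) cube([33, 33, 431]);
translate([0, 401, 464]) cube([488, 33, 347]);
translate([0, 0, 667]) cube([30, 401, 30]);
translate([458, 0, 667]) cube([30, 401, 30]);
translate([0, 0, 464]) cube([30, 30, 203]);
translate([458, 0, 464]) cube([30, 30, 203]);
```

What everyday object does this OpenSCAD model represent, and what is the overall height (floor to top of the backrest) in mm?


A chair. The overall height is 811 mm.

A slab on four corner posts with a tall panel at the back — a chair. The seat slab sits at z = 431 with thickness 33, and the 347 mm backrest starts at the seat top, so the overall height is 431 + 33 + 347 = 811 mm.


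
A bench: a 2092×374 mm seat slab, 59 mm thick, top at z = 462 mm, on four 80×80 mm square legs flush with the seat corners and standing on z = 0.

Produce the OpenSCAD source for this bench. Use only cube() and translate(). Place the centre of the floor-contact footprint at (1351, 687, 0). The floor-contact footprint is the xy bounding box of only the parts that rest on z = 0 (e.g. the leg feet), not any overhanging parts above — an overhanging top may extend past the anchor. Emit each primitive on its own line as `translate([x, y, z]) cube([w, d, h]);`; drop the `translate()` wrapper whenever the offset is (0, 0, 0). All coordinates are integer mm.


// leg_h = 462 − 59 = 403
translate([305, 500, 403]) cube([2092, 374, 59]);
translate([305, 500, 0]) cube([80, 80, 403]);
translate([305, 794, 0]) cube([80, 80, 403]);
translate([2317, 500, 0]) cube([80, 80, 403]);
translate([2317, 794, 0]) cube([80, 80, 403]);


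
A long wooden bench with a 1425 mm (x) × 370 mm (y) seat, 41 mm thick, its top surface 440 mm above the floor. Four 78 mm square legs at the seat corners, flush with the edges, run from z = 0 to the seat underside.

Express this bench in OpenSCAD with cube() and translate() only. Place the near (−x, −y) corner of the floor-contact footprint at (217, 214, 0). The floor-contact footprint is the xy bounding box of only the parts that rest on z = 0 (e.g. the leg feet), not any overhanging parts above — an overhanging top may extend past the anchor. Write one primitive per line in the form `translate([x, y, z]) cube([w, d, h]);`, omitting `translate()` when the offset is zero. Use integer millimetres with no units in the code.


translate([217, 214, 399]) cube([1425, 370, 41]);
translate([217, 214, 0]) cube([78, 78, 399]);
translate([217, 506, 0]) cube([78, 78, 399]);
translate([1564, 214, 0]) cube([78, 78, 399]);
translate([1564, 506, 0]) cube([78, 78, 399]);


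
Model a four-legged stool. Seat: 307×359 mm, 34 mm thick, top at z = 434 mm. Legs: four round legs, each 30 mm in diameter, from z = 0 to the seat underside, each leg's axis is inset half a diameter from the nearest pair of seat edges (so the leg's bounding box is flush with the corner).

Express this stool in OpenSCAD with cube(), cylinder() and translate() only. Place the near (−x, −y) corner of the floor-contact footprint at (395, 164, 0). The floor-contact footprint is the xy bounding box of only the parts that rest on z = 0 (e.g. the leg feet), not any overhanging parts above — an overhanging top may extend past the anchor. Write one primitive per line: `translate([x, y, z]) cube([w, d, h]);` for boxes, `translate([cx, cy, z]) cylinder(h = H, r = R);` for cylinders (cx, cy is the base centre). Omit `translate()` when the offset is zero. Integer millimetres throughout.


translate([395, 164, 400]) cube([307, 359, 34]);
translate([410, 179, 0]) cylinder(h = 400, r = 15);
translate([687, 179, 0]) cylinder(h = 400, r = 15);
translate([410, 508, 0]) cylinder(h = 400, r = 15);
translate([687, 508, 0]) cylinder(h = 400, r = 15);


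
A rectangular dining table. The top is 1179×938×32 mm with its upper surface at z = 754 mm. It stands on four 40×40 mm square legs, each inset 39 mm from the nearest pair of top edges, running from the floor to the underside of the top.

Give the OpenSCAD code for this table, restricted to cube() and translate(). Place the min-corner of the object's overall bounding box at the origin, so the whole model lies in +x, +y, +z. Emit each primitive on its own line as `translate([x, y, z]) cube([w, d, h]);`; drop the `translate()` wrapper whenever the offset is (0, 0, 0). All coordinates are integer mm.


// leg_h = 754 - 32 = 722
translate([0, 0, 722]) cube([1179, 938, 32]);
translate([39, 39, 0]) cube([40, 40, 722]);
translate([1100, 39, 0]) cube([40, 40, 722]);
translate([39, 859, 0]) cube([40, 40, 722]);
translate([1100, 859, 0]) cube([40, 40, 722]);


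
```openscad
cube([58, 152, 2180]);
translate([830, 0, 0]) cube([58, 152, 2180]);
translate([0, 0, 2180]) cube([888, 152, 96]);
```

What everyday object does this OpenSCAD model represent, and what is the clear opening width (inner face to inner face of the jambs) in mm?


A door frame. The clear opening width is 772 mm.

Two 2180 mm tall posts with a header on top — a door frame. The left jamb is 58 mm wide at x = 0; the right jamb starts at x = 830. The clear opening is 830 − 58 = 772 mm.


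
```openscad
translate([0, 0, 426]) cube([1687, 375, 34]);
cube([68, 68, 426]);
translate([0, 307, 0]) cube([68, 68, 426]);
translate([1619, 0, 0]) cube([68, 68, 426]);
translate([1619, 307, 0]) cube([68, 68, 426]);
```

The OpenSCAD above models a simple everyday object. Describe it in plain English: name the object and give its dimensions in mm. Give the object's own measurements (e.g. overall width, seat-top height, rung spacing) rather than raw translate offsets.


A long wooden bench with a 1687 mm (x) × 375 mm (y) seat, 34 mm thick, its top surface 460 mm above the floor. Four 68 mm square legs at the seat corners, flush with the edges, run from z = 0 to the seat underside.
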